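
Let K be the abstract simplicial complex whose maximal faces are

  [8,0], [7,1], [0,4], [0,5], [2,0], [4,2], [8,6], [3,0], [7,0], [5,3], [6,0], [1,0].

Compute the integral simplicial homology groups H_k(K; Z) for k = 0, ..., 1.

Order the vertices as 0 < 1 < 2 < 3 < 4 < 5 < 6 < 7 < 8. Listing each simplex with vertices in this order, K has dimension 1 with simplices:

  0-simplices (9): [0], [1], [2], [3], [4], [5], [6], [7], [8]
  1-simplices (12): [0,1], [0,2], [0,3], [0,4], [0,5], [0,6], [0,7], [0,8], [1,7], [2,4], [3,5], [6,8]

Hence C_0 ≅ Z^9, C_1 ≅ Z^12.

∂_1: C_1 → C_0 sends each edge [p,q] (with p < q) to q − p. For instance
  ∂[1,7] = [7] − [1].
As a 9×12 matrix over Z this has rank 8, with invariant factors (1,1,1,1,1,1,1,1).

Computing H_k = (kernel of ∂_k) / (image of ∂_{k+1}):

  H_0: rank C_0 − rank ∂_1 = 9 − 8 = 1, and the invariant factors of ∂_1 are all 1, so H_0 = Z.
  H_1: rank ker ∂_1 − rank ∂_2 = (12 − 8) − 0 = 4, and there is no ∂_2, so H_1 = Z^4.

As a check, the Euler characteristic is 9 − 12 = -3, which agrees with 1 − 4 = -3.
(K is a triangulation of a wedge of 4 circles.)

H_0 ≅ Z,  H_1 ≅ Z^4.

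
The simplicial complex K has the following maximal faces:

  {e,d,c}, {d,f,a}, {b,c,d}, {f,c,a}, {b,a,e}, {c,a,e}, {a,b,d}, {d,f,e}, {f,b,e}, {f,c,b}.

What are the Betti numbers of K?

K has 6 vertices, 15 edges, 10 triangles.
rank ∂_0 = 0, rank ∂_1 = 5 ⇒ b_0 = 6 − 0 − 5 = 1; all invariant factors of ∂_1 are 1 so no torsion. So H_0 ≅ Z.
rank ∂_1 = 5, rank ∂_2 = 10 ⇒ b_1 = 15 − 5 − 10 = 0; ∂_2 has invariant factor(s) [2] giving torsion. So H_1 ≅ Z/2Z.
rank ∂_2 = 10, rank ∂_3 = 0 ⇒ b_2 = 10 − 10 − 0 = 0. So H_2 ≅ 0.

b_0 = 1, b_1 = 0, b_2 = 0.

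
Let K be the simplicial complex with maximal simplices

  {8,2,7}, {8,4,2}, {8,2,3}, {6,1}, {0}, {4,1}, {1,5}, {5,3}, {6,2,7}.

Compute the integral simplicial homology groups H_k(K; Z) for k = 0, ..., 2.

H_0 ≅ Z^2,  H_1 ≅ Z^2,  H_2 = 0.

Take the total order 0 < 1 < 2 < 3 < 4 < 5 < 6 < 7 < 8 on the vertex set. Then K (dimension 2) consists of the simplices:

  0-simplices (9): [0], [1], [2], [3], [4], [5], [6], [7], [8]
  1-simplices (13): [1,4], [1,5], [1,6], [2,3], [2,4], [2,6], [2,7], [2,8], [3,5], [3,8], [4,8], [6,7], [7,8]
  2-simplices (4): [2,3,8], [2,4,8], [2,6,7], [2,7,8]

giving chain groups C_0 ≅ Z^9, C_1 ≅ Z^13, C_2 ≅ Z^4.

The boundary map ∂_1: C_1 → C_0 sends each edge [p,q] (with p < q) to q − p. For instance
  ∂[4,8] = [8] − [4].
The resulting 9×13 matrix has rank 7, and its Smith normal form has invariant factors (1,1,1,1,1,1,1).

The boundary map ∂_2: C_2 → C_1 sends each 2-simplex [p,q,r] to [q,r] − [p,r] + [p,q]. For instance
  ∂[2,7,8] = [7,8] − [2,8] + [2,7],
  ∂[2,3,8] = [3,8] − [2,8] + [2,3].
As a 13×4 matrix over Z this has rank 4, with invariant factors (1,1,1,1).

Reading off H_k = ker ∂_k / im ∂_{k+1}:

  H_0: rank C_0 − rank ∂_1 = 9 − 7 = 2, and the invariant factors of ∂_1 are all 1, so H_0 ≅ Z^2.
  H_1: rank ker ∂_1 − rank ∂_2 = (13 − 7) − 4 = 2, and the invariant factors of ∂_2 are all 1, so H_1 ≅ Z^2.
  H_2: rank ker ∂_2 − rank ∂_3 = (4 − 4) − 0 = 0, and there is no ∂_3, so H_2 ≅ 0.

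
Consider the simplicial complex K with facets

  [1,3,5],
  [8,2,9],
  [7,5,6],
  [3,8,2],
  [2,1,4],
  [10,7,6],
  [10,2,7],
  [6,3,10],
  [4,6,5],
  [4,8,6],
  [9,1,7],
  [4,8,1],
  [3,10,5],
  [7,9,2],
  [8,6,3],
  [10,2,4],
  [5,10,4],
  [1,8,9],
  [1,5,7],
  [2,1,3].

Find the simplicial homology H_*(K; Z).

Take the total order 1 < 2 < 3 < 4 < 5 < 6 < 7 < 8 < 9 < 10 on the vertex set. Then K (dimension 2) consists of the simplices:

  0-simplices (10): [1], [2], [3], [4], [5], [6], [7], [8], [9], [10]
  1-simplices (30): (30 of them)
  2-simplices (20): (20 of them)

giving chain groups C_0 ≅ Z^10, C_1 ≅ Z^30, C_2 ≅ Z^20.

Boundary ∂_1: C_1 → C_0 is given by ∂[p,q] = [q] − [p]. For instance
  ∂[4,8] = [8] − [4].
The 10×30 boundary matrix has rank 9 and Smith normal form diag(1,1,1,1,1,1,1,1,1).

∂_2: C_2 → C_1 maps a triangle to the signed sum of its edges. For instance
  ∂[1,8,9] = [8,9] − [1,9] + [1,8],
  ∂[5,6,7] = [6,7] − [5,7] + [5,6].
As a 30×20 matrix over Z this has rank 20, with invariant factors (1,1,1,1,1,1,1,1,1,1,1,1,1,1,1,1,1,1,1,2).

Computing H_k = (kernel of ∂_k) / (image of ∂_{k+1}):

  H_0: rank C_0 − rank ∂_1 = 10 − 9 = 1, and the invariant factors of ∂_1 are all 1, so H_0 ≅ Z.
  H_1: rank ker ∂_1 − rank ∂_2 = (30 − 9) − 20 = 1, and ∂_2 has invariant factor 2 > 1, so H_1 ≅ Z ⊕ Z/2.
  H_2: rank ker ∂_2 − rank ∂_3 = (20 − 20) − 0 = 0, and there is no ∂_3, so H_2 ≅ 0.

H_0 ≅ Z,  H_1 ≅ Z ⊕ Z/2,  H_2 = 0.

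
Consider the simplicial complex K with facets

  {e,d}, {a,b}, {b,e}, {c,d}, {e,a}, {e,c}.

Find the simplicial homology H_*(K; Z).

Order the vertices as a < b < c < d < e. Listing each simplex with vertices in this order, K has dimension 1 with simplices:

  0-simplices (5): a, b, c, d, e
  1-simplices (6): ab, ae, be, cd, ce, de

so the chain groups are C_0 ≅ Z^5, C_1 ≅ Z^6.

Boundary ∂_1: C_1 → C_0 sends each edge [p,q] (with p < q) to q − p.
As a 5×6 matrix over Z this has rank 4, with invariant factors (1,1,1,1).

From H_k ≅ ker(∂_k) / im(∂_{k+1}) we obtain:

  H_0: rank C_0 − rank ∂_1 = 5 − 4 = 1, and the invariant factors of ∂_1 are all 1, so H_0 = Z.
  H_1: rank ker ∂_1 − rank ∂_2 = (6 − 4) − 0 = 2, and there is no ∂_2, so H_1 = Z^2.

(K is a triangulation of a wedge of 2 circles.)

H_0 ≅ Z,  H_1 ≅ Z^2.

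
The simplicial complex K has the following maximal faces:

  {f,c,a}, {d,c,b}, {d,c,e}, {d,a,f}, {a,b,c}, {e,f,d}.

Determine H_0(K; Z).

H_0 = Z.

Order the vertices as a < b < c < d < e < f. Listing each simplex with vertices in this order, K has dimension 2 with simplices:

  0-simplices (6): a, b, c, d, e, f
  1-simplices (12): ab, ac, ad, af, bc, bd, cd, ce, cf, de, df, ef
  2-simplices (6): abc, acf, adf, bcd, cde, def

giving chain groups C_0 ≅ Z^6, C_1 ≅ Z^12, C_2 ≅ Z^6.

Boundary ∂_1: C_1 → C_0 sends each edge [p,q] (with p < q) to q − p.
This gives a 6×12 integer matrix of rank 5; reducing to Smith normal form yields diagonal entries (1,1,1,1,1).

The boundary map ∂_2: C_2 → C_1 acts by ∂[p,q,r] = [q,r] − [p,r] + [p,q]. For instance
  ∂def = ef − df + de,
  ∂abc = bc − ac + ab.
The resulting 12×6 matrix has rank 6, and its Smith normal form has invariant factors (1,1,1,1,1,1).

Reading off H_k = ker ∂_k / im ∂_{k+1}:

  H_0: rank C_0 − rank ∂_1 = 6 − 5 = 1, and the invariant factors of ∂_1 are all 1, so H_0 ≅ Z.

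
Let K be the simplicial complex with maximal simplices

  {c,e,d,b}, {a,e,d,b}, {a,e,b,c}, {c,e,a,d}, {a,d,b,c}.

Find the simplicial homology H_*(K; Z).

H_0 = Z,  H_1 = 0,  H_2 = 0,  H_3 = Z.

Take the total order a < b < c < d < e on the vertex set. Then K (dimension 3) consists of the simplices:

  0-simplices (5): a, b, c, d, e
  1-simplices (10): ab, ac, ad, ae, bc, bd, be, cd, ce, de
  2-simplices (10): abc, abd, abe, acd, ace, ade, bcd, bce, bde, cde
  3-simplices (5): abcd, abce, abde, acde, bcde

so the chain groups are C_0 ≅ Z^5, C_1 ≅ Z^10, C_2 ≅ Z^10, C_3 ≅ Z^5.

Boundary ∂_1: C_1 → C_0 maps an edge to its endpoints' difference, ∂[p,q] = q − p.
The resulting 5×10 matrix has rank 4, and its Smith normal form has invariant factors (1,1,1,1).

∂_2: C_2 → C_1 maps a triangle to the signed sum of its edges. For instance
  ∂bde = de − be + bd,
  ∂abc = bc − ac + ab.
As a 10×10 matrix over Z this has rank 6, with invariant factors (1,1,1,1,1,1).

∂_3: C_3 → C_2 sends each 3-simplex σ to the alternating sum Σ_i (−1)^i (σ with its i-th vertex removed). For instance
  ∂abcd = bcd − acd + abd − abc,
  ∂acde = cde − ade + ace − acd.
This gives a 10×5 integer matrix of rank 4; reducing to Smith normal form yields diagonal entries (1,1,1,1).

Reading off H_k = ker ∂_k / im ∂_{k+1}:

  H_0: rank C_0 − rank ∂_1 = 5 − 4 = 1, and the invariant factors of ∂_1 are all 1, so H_0 = Z.
  H_1: rank ker ∂_1 − rank ∂_2 = (10 − 4) − 6 = 0, and the invariant factors of ∂_2 are all 1, so H_1 = 0.
  H_2: rank ker ∂_2 − rank ∂_3 = (10 − 6) − 4 = 0, and the invariant factors of ∂_3 are all 1, so H_2 = 0.
  H_3: rank ker ∂_3 − rank ∂_4 = (5 − 4) − 0 = 1, and there is no ∂_4, so H_3 = Z.

(K is a triangulation of the 3-sphere S^3.)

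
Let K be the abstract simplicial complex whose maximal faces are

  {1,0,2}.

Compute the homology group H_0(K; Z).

Fix the vertex order 0 < 1 < 2 and write every simplex with vertices in increasing order. Then dim K = 2 and the simplices of K are:

  0-simplices (3): [0], [1], [2]
  1-simplices (3): [0,1], [0,2], [1,2]
  2-simplices (1): [0,1,2]

Hence C_0 ≅ Z^3, C_1 ≅ Z^3, C_2 ≅ Z^1.

∂_1: C_1 → C_0 maps an edge to its endpoints' difference, ∂[p,q] = q − p.
The resulting 3×3 matrix has rank 2, and its Smith normal form has invariant factors (1,1).

∂_2: C_2 → C_1 acts by ∂[p,q,r] = [q,r] − [p,r] + [p,q]. For instance
  ∂[0,1,2] = [1,2] − [0,2] + [0,1].
The resulting 3×1 matrix has rank 1, and its Smith normal form has invariant factors (1).

From H_k ≅ ker(∂_k) / im(∂_{k+1}) we obtain:

  H_0: rank C_0 − rank ∂_1 = 3 − 2 = 1, and the invariant factors of ∂_1 are all 1, so H_0 = Z.

H_0 ≅ Z.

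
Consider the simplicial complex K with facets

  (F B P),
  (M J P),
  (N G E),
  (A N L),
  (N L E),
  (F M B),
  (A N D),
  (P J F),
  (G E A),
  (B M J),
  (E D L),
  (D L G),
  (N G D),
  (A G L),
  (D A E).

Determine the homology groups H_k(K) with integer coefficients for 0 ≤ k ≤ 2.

Fix the vertex order A < B < D < E < F < G < J < L < M < N < P and write every simplex with vertices in increasing order. Then dim K = 2 and the simplices of K are:

  0-simplices (11): A, B, D, E, F, G, J, L, M, N, P
  1-simplices (25): AD, AE, AG, AL, AN, BF, BJ, BM, BP, DE, DG, DL, DN, EG, EL, EN, FJ, FM, FP, GL, GN, JM, JP, LN, MP
  2-simplices (15): ADE, ADN, AEG, AGL, ALN, BFM, BFP, BJM, DEL, DGL, DGN, EGN, ELN, FJP, JMP

giving chain groups C_0 ≅ Z^11, C_1 ≅ Z^25, C_2 ≅ Z^15.

The boundary map ∂_1: C_1 → C_0 sends each edge [p,q] (with p < q) to q − p. For instance
  ∂AN = N − A.
As a 11×25 matrix over Z this has rank 9, with invariant factors (1,1,1,1,1,1,1,1,1).

The boundary map ∂_2: C_2 → C_1 maps a triangle to the signed sum of its edges. For instance
  ∂ALN = LN − AN + AL,
  ∂ADN = DN − AN + AD.
As a 25×15 matrix over Z this has rank 15, with invariant factors (1,1,1,1,1,1,1,1,1,1,1,1,1,1,2).

Reading off H_k = ker ∂_k / im ∂_{k+1}:

  H_0: rank C_0 − rank ∂_1 = 11 − 9 = 2, and the invariant factors of ∂_1 are all 1, so H_0 ≅ Z^2.
  H_1: rank ker ∂_1 − rank ∂_2 = (25 − 9) − 15 = 1, and ∂_2 has invariant factor 2 > 1, so H_1 ≅ Z ⊕ Z/2.
  H_2: rank ker ∂_2 − rank ∂_3 = (15 − 15) − 0 = 0, and there is no ∂_3, so H_2 ≅ 0.

As a check, the Euler characteristic is 11 − 25 + 15 = 1, which agrees with 2 − 1 + 0 = 1.
(K is a triangulation of the disjoint union of the Möbius band and the real projective plane RP^2.)

H_0 = Z^2,  H_1 = Z ⊕ Z/2,  H_2 = 0.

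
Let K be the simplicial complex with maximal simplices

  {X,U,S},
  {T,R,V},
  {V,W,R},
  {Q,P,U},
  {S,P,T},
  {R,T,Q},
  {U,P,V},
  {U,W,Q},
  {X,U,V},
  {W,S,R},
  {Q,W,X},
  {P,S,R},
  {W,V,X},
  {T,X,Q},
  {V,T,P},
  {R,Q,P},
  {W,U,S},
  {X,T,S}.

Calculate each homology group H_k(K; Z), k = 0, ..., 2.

H_0 ≅ Z,  H_1 ≅ Z × Z/2,  H_2 = 0.

Fix the vertex order P < Q < R < S < T < U < V < W < X and write every simplex with vertices in increasing order. Then dim K = 2 and the simplices of K are:

  0-simplices (9): P, Q, R, S, T, U, V, W, X
  1-simplices (27): PQ, PR, PS, PT, PU, PV, QR, QT, QU, QW, QX, RS, RT, RV, RW, ST, SU, SW, SX, TV, TX, UV, UW, UX, VW, VX, WX
  2-simplices (18): PQR, PQU, PRS, PST, PTV, PUV, QRT, QTX, QUW, QWX, RSW, RTV, RVW, STX, SUW, SUX, UVX, VWX

so the chain groups are C_0 ≅ Z^9, C_1 ≅ Z^27, C_2 ≅ Z^18.

Boundary ∂_1: C_1 → C_0 sends each edge [p,q] (with p < q) to q − p.
The 9×27 boundary matrix has rank 8 and Smith normal form diag(1,1,1,1,1,1,1,1).

The boundary map ∂_2: C_2 → C_1 maps a triangle to the signed sum of its edges. For instance
  ∂PUV = UV − PV + PU,
  ∂VWX = WX − VX + VW.
The 27×18 boundary matrix has rank 18 and Smith normal form diag(1,1,1,1,1,1,1,1,1,1,1,1,1,1,1,1,1,2).

Computing H_k = (kernel of ∂_k) / (image of ∂_{k+1}):

  H_0: rank C_0 − rank ∂_1 = 9 − 8 = 1, and the invariant factors of ∂_1 are all 1, so H_0 ≅ Z.
  H_1: rank ker ∂_1 − rank ∂_2 = (27 − 8) − 18 = 1, and ∂_2 has invariant factor 2 > 1, so H_1 ≅ Z × Z/2.
  H_2: rank ker ∂_2 − rank ∂_3 = (18 − 18) − 0 = 0, and there is no ∂_3, so H_2 ≅ 0.

As a check, the Euler characteristic is 9 − 27 + 18 = 0, which agrees with 1 − 1 + 0 = 0.
(K is a triangulation of the Klein bottle.)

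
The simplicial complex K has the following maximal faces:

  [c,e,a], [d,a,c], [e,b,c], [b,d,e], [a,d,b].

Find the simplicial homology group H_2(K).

Take the total order a < b < c < d < e on the vertex set. Then K (dimension 2) consists of the simplices:

  0-simplices (5): a, b, c, d, e
  1-simplices (10): ab, ac, ad, ae, bc, bd, be, cd, ce, de
  2-simplices (5): abd, acd, ace, bce, bde

giving chain groups C_0 ≅ Z^5, C_1 ≅ Z^10, C_2 ≅ Z^5.

∂_1: C_1 → C_0 is given by ∂[p,q] = [q] − [p].
This gives a 5×10 integer matrix of rank 4; reducing to Smith normal form yields diagonal entries (1,1,1,1).

Boundary ∂_2: C_2 → C_1 maps a triangle to the signed sum of its edges. For instance
  ∂bce = ce − be + bc,
  ∂acd = cd − ad + ac.
This gives a 10×5 integer matrix of rank 5; reducing to Smith normal form yields diagonal entries (1,1,1,1,1).

Computing H_k = (kernel of ∂_k) / (image of ∂_{k+1}):

  H_2: rank ker ∂_2 − rank ∂_3 = (5 − 5) − 0 = 0, and there is no ∂_3, so H_2 ≅ 0.

(K is a triangulation of the Möbius band.)

H_2 ≅ 0.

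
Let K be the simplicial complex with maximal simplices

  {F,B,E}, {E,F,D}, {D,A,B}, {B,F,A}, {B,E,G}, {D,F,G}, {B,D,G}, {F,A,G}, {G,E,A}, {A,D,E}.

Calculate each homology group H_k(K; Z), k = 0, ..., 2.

Order the vertices as A < B < D < E < F < G. Listing each simplex with vertices in this order, K has dimension 2 with simplices:

  0-simplices (6): A, B, D, E, F, G
  1-simplices (15): AB, AD, AE, AF, AG, BD, BE, BF, BG, DE, DF, DG, EF, EG, FG
  2-simplices (10): ABD, ABF, ADE, AEG, AFG, BDG, BEF, BEG, DEF, DFG

giving chain groups C_0 ≅ Z^6, C_1 ≅ Z^15, C_2 ≅ Z^10.

Boundary ∂_1: C_1 → C_0 maps an edge to its endpoints' difference, ∂[p,q] = q − p. For instance
  ∂AB = B − A.
The 6×15 boundary matrix has rank 5 and Smith normal form diag(1,1,1,1,1).

∂_2: C_2 → C_1 acts by ∂[p,q,r] = [q,r] − [p,r] + [p,q]. For instance
  ∂DEF = EF − DF + DE,
  ∂ABF = BF − AF + AB.
The 15×10 boundary matrix has rank 10 and Smith normal form diag(1,1,1,1,1,1,1,1,1,2).

Now H_k = ker ∂_k / im ∂_{k+1}, so:

  H_0: rank C_0 − rank ∂_1 = 6 − 5 = 1, and the invariant factors of ∂_1 are all 1, so H_0 ≅ Z.
  H_1: rank ker ∂_1 − rank ∂_2 = (15 − 5) − 10 = 0, and ∂_2 has invariant factor 2 > 1, so H_1 ≅ Z/2.
  H_2: rank ker ∂_2 − rank ∂_3 = (10 − 10) − 0 = 0, and there is no ∂_3, so H_2 ≅ 0.

H_0 ≅ Z,  H_1 ≅ Z/2,  H_2 = 0.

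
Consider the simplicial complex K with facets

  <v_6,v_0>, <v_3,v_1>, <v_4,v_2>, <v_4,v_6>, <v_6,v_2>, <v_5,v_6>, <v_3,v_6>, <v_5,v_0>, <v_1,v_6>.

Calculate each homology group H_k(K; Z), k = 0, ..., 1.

We work with the vertex ordering v_0 < v_1 < v_2 < v_3 < v_4 < v_5 < v_6. The simplices of K, each written with vertices in increasing order, are:

  0-simplices (7): [v_0], [v_1], [v_2], [v_3], [v_4], [v_5], [v_6]
  1-simplices (9): [v_0,v_5], [v_0,v_6], [v_1,v_3], [v_1,v_6], [v_2,v_4], [v_2,v_6], [v_3,v_6], [v_4,v_6], [v_5,v_6]

so the chain groups are C_0 ≅ Z^7, C_1 ≅ Z^9.

The boundary map ∂_1: C_1 → C_0 is given by ∂[p,q] = [q] − [p].
This gives a 7×9 integer matrix of rank 6; reducing to Smith normal form yields diagonal entries (1,1,1,1,1,1).

Reading off H_k = ker ∂_k / im ∂_{k+1}:

  H_0: rank C_0 − rank ∂_1 = 7 − 6 = 1, and the invariant factors of ∂_1 are all 1, so H_0 = Z.
  H_1: rank ker ∂_1 − rank ∂_2 = (9 − 6) − 0 = 3, and there is no ∂_2, so H_1 = Z^3.

H_0 ≅ Z,  H_1 ≅ Z^3.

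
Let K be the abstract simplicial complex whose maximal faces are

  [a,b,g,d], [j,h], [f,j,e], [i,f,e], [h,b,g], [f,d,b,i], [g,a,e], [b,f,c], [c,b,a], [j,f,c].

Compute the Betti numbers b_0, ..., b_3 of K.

Fix the vertex order a < b < c < d < e < f < g < h < i < j and write every simplex with vertices in increasing order. Then dim K = 3 and the simplices of K are:

  0-simplices (10): a, b, c, d, e, f, g, h, i, j
  1-simplices (24): ab, ac, ad, ae, ag, bc, bd, bf, bg, bh, bi, cf, cj, df, dg, di, ef, eg, ei, ej, fi, fj, gh, hj
  2-simplices (15): abc, abd, abg, adg, aeg, bcf, bdf, bdg, bdi, bfi, bgh, cfj, dfi, efi, efj
  3-simplices (2): abdg, bdfi

so the chain groups are C_0 ≅ Z^10, C_1 ≅ Z^24, C_2 ≅ Z^15, C_3 ≅ Z^2.

Boundary ∂_1: C_1 → C_0 is given by ∂[p,q] = [q] − [p]. For instance
  ∂bd = d − b.
As a 10×24 matrix over Z this has rank 9, with invariant factors (1,1,1,1,1,1,1,1,1).

The boundary map ∂_2: C_2 → C_1 sends each 2-simplex [p,q,r] to [q,r] − [p,r] + [p,q]. For instance
  ∂adg = dg − ag + ad,
  ∂aeg = eg − ag + ae.
The 24×15 boundary matrix has rank 13 and Smith normal form diag(1,1,1,1,1,1,1,1,1,1,1,1,1).

∂_3: C_3 → C_2 sends each 3-simplex σ to the alternating sum Σ_i (−1)^i (σ with its i-th vertex removed). For instance
  ∂abdg = bdg − adg + abg − abd,
  ∂bdfi = dfi − bfi + bdi − bdf.
This gives a 15×2 integer matrix of rank 2; reducing to Smith normal form yields diagonal entries (1,1).

From H_k ≅ ker(∂_k) / im(∂_{k+1}) we obtain:

  H_0: rank C_0 − rank ∂_1 = 10 − 9 = 1, and the invariant factors of ∂_1 are all 1, so H_0 ≅ Z.
  H_1: rank ker ∂_1 − rank ∂_2 = (24 − 9) − 13 = 2, and the invariant factors of ∂_2 are all 1, so H_1 ≅ Z^2.
  H_2: rank ker ∂_2 − rank ∂_3 = (15 − 13) − 2 = 0, and the invariant factors of ∂_3 are all 1, so H_2 ≅ 0.
  H_3: rank ker ∂_3 − rank ∂_4 = (2 − 2) − 0 = 0, and there is no ∂_4, so H_3 ≅ 0.

As a check, the Euler characteristic is 10 − 24 + 15 − 2 = -1, which agrees with 1 − 2 + 0 − 0 = -1.

Hence the Betti numbers are b_0 = 1, b_1 = 2, b_2 = 0, b_3 = 0.

b_0 = 1, b_1 = 2, b_2 = 0, b_3 = 0.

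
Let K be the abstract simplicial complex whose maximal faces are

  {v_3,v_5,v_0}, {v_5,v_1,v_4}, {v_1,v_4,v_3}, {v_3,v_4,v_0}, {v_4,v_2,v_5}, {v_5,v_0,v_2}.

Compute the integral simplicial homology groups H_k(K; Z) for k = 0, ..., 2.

H_0 = Z,  H_1 = Z,  H_2 = 0.

K has 6 vertices, 12 edges, 6 triangles.
rank ∂_0 = 0, rank ∂_1 = 5 ⇒ b_0 = 6 − 0 − 5 = 1; all invariant factors of ∂_1 are 1 so no torsion. So H_0 = Z.
rank ∂_1 = 5, rank ∂_2 = 6 ⇒ b_1 = 12 − 5 − 6 = 1; all invariant factors of ∂_2 are 1 so no torsion. So H_1 = Z.
rank ∂_2 = 6, rank ∂_3 = 0 ⇒ b_2 = 6 − 6 − 0 = 0. So H_2 = 0.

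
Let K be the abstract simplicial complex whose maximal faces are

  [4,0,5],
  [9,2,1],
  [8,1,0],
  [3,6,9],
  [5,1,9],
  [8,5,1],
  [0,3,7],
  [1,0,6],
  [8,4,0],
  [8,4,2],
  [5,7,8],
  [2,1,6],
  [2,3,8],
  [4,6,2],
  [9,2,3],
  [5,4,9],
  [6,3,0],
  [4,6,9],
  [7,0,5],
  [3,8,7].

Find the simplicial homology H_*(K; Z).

We work with the vertex ordering 0 < 1 < 2 < 3 < 4 < 5 < 6 < 7 < 8 < 9. The simplices of K, each written with vertices in increasing order, are:

  0-simplices (10): [0], [1], [2], [3], [4], [5], [6], [7], [8], [9]
  1-simplices (30): (30 of them)
  2-simplices (20): (20 of them)

Hence C_0 ≅ Z^10, C_1 ≅ Z^30, C_2 ≅ Z^20.

Boundary ∂_1: C_1 → C_0 is given by ∂[p,q] = [q] − [p].
As a 10×30 matrix over Z this has rank 9, with invariant factors (1,1,1,1,1,1,1,1,1).

∂_2: C_2 → C_1 sends each 2-simplex [p,q,r] to [q,r] − [p,r] + [p,q]. For instance
  ∂[1,2,9] = [2,9] − [1,9] + [1,2],
  ∂[4,5,9] = [5,9] − [4,9] + [4,5].
The 30×20 boundary matrix has rank 20 and Smith normal form diag(1,1,1,1,1,1,1,1,1,1,1,1,1,1,1,1,1,1,1,2).

From H_k ≅ ker(∂_k) / im(∂_{k+1}) we obtain:

  H_0: rank C_0 − rank ∂_1 = 10 − 9 = 1, and the invariant factors of ∂_1 are all 1, so H_0 ≅ Z.
  H_1: rank ker ∂_1 − rank ∂_2 = (30 − 9) − 20 = 1, and ∂_2 has invariant factor 2 > 1, so H_1 ≅ Z ⊕ Z/2.
  H_2: rank ker ∂_2 − rank ∂_3 = (20 − 20) − 0 = 0, and there is no ∂_3, so H_2 ≅ 0.

H_0 = Z,  H_1 = Z ⊕ Z/2,  H_2 = 0.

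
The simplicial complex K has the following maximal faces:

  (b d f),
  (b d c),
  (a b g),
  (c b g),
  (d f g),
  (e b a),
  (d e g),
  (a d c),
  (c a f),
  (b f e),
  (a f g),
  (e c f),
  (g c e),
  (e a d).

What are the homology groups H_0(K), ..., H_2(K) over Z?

Take the total order a < b < c < d < e < f < g on the vertex set. Then K (dimension 2) consists of the simplices:

  0-simplices (7): a, b, c, d, e, f, g
  1-simplices (21): ab, ac, ad, ae, af, ag, bc, bd, be, bf, bg, cd, ce, cf, cg, de, df, dg, ef, eg, fg
  2-simplices (14): abe, abg, acd, acf, ade, afg, bcd, bcg, bdf, bef, cef, ceg, deg, dfg

giving chain groups C_0 ≅ Z^7, C_1 ≅ Z^21, C_2 ≅ Z^14.

∂_1: C_1 → C_0 sends each edge [p,q] (with p < q) to q − p.
This gives a 7×21 integer matrix of rank 6; reducing to Smith normal form yields diagonal entries (1,1,1,1,1,1).

Boundary ∂_2: C_2 → C_1 sends each 2-simplex [p,q,r] to [q,r] − [p,r] + [p,q]. For instance
  ∂bcd = cd − bd + bc,
  ∂bcg = cg − bg + bc.
As a 21×14 matrix over Z this has rank 13, with invariant factors (1,1,1,1,1,1,1,1,1,1,1,1,1).

Reading off H_k = ker ∂_k / im ∂_{k+1}:

  H_0: rank C_0 − rank ∂_1 = 7 − 6 = 1, and the invariant factors of ∂_1 are all 1, so H_0 ≅ Z.
  H_1: rank ker ∂_1 − rank ∂_2 = (21 − 6) − 13 = 2, and the invariant factors of ∂_2 are all 1, so H_1 ≅ Z^2.
  H_2: rank ker ∂_2 − rank ∂_3 = (14 − 13) − 0 = 1, and there is no ∂_3, so H_2 ≅ Z.

H_0 = Z,  H_1 = Z^2,  H_2 = Z.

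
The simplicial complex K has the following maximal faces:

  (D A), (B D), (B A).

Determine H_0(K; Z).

H_0 = Z.

Fix the vertex order A < B < D and write every simplex with vertices in increasing order. Then dim K = 1 and the simplices of K are:

  0-simplices (3): A, B, D
  1-simplices (3): AB, AD, BD

giving chain groups C_0 ≅ Z^3, C_1 ≅ Z^3.

∂_1: C_1 → C_0 sends each edge [p,q] (with p < q) to q − p. For instance
  ∂AB = B − A.
As a 3×3 matrix over Z this has rank 2, with invariant factors (1,1).

Computing H_k = (kernel of ∂_k) / (image of ∂_{k+1}):

  H_0: rank C_0 − rank ∂_1 = 3 − 2 = 1, and the invariant factors of ∂_1 are all 1, so H_0 = Z.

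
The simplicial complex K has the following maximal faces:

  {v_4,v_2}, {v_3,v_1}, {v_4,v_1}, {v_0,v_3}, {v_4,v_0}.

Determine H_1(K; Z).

H_1 ≅ Z.

Fix the vertex order v_0 < v_1 < v_2 < v_3 < v_4 and write every simplex with vertices in increasing order. Then dim K = 1 and the simplices of K are:

  0-simplices (5): [v_0], [v_1], [v_2], [v_3], [v_4]
  1-simplices (5): [v_0,v_3], [v_0,v_4], [v_1,v_3], [v_1,v_4], [v_2,v_4]

Hence C_0 ≅ Z^5, C_1 ≅ Z^5.

Boundary ∂_1: C_1 → C_0 maps an edge to its endpoints' difference, ∂[p,q] = q − p.
The 5×5 boundary matrix has rank 4 and Smith normal form diag(1,1,1,1).

Now H_k = ker ∂_k / im ∂_{k+1}, so:

  H_1: rank ker ∂_1 − rank ∂_2 = (5 − 4) − 0 = 1, and there is no ∂_2, so H_1 ≅ Z.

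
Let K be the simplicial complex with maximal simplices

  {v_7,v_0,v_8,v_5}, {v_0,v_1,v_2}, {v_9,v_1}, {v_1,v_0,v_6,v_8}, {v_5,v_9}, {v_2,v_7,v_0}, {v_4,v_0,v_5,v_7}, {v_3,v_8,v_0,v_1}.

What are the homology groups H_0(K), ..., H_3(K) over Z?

K has 10 vertices, 22 edges, 16 triangles, 4 3-simplices.
rank ∂_0 = 0, rank ∂_1 = 9 ⇒ b_0 = 10 − 0 − 9 = 1; all invariant factors of ∂_1 are 1 so no torsion. So H_0 = Z.
rank ∂_1 = 9, rank ∂_2 = 12 ⇒ b_1 = 22 − 9 − 12 = 1; all invariant factors of ∂_2 are 1 so no torsion. So H_1 = Z.
rank ∂_2 = 12, rank ∂_3 = 4 ⇒ b_2 = 16 − 12 − 4 = 0; all invariant factors of ∂_3 are 1 so no torsion. So H_2 = 0.
rank ∂_3 = 4, rank ∂_4 = 0 ⇒ b_3 = 4 − 4 − 0 = 0. So H_3 = 0.

H_0 = Z,  H_1 = Z,  H_2 = 0,  H_3 = 0.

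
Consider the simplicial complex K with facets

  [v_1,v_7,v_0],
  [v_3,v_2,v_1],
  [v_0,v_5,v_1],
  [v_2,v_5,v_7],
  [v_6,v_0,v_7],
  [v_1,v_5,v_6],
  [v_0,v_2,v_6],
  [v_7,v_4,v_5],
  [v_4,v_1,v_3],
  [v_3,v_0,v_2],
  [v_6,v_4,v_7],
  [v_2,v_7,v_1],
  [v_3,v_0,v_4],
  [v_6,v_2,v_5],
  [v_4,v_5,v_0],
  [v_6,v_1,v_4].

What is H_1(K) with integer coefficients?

We work with the vertex ordering v_0 < v_1 < v_2 < v_3 < v_4 < v_5 < v_6 < v_7. The simplices of K, each written with vertices in increasing order, are:

  0-simplices (8): [v_0], [v_1], [v_2], [v_3], [v_4], [v_5], [v_6], [v_7]
  1-simplices (24): (24 of them)
  2-simplices (16): (16 of them)

so the chain groups are C_0 ≅ Z^8, C_1 ≅ Z^24, C_2 ≅ Z^16.

Boundary ∂_1: C_1 → C_0 sends each edge [p,q] (with p < q) to q − p.
The resulting 8×24 matrix has rank 7, and its Smith normal form has invariant factors (1,1,1,1,1,1,1).

Boundary ∂_2: C_2 → C_1 maps a triangle to the signed sum of its edges. For instance
  ∂[v_1,v_4,v_6] = [v_4,v_6] − [v_1,v_6] + [v_1,v_4],
  ∂[v_0,v_2,v_3] = [v_2,v_3] − [v_0,v_3] + [v_0,v_2].
This gives a 24×16 integer matrix of rank 15; reducing to Smith normal form yields diagonal entries (1,1,1,1,1,1,1,1,1,1,1,1,1,1,1).

Computing H_k = (kernel of ∂_k) / (image of ∂_{k+1}):

  H_1: rank ker ∂_1 − rank ∂_2 = (24 − 7) − 15 = 2, and the invariant factors of ∂_2 are all 1, so H_1 = Z^2.

H_1 = Z^2.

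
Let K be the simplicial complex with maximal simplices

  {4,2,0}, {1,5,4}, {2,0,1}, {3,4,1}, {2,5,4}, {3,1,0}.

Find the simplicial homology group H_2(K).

H_2 = 0.

K has 6 vertices, 12 edges, 6 triangles.
rank ∂_2 = 6, rank ∂_3 = 0 ⇒ b_2 = 6 − 6 − 0 = 0. So H_2 ≅ 0.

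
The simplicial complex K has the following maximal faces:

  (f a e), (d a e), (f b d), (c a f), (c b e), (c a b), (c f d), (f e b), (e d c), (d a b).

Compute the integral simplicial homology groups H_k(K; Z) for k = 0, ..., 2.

H_0 ≅ Z,  H_1 ≅ Z/2,  H_2 = 0.

Fix the vertex order a < b < c < d < e < f and write every simplex with vertices in increasing order. Then dim K = 2 and the simplices of K are:

  0-simplices (6): a, b, c, d, e, f
  1-simplices (15): ab, ac, ad, ae, af, bc, bd, be, bf, cd, ce, cf, de, df, ef
  2-simplices (10): abc, abd, acf, ade, aef, bce, bdf, bef, cde, cdf

giving chain groups C_0 ≅ Z^6, C_1 ≅ Z^15, C_2 ≅ Z^10.

∂_1: C_1 → C_0 maps an edge to its endpoints' difference, ∂[p,q] = q − p. For instance
  ∂de = e − d.
As a 6×15 matrix over Z this has rank 5, with invariant factors (1,1,1,1,1).

Boundary ∂_2: C_2 → C_1 sends each 2-simplex [p,q,r] to [q,r] − [p,r] + [p,q]. For instance
  ∂acf = cf − af + ac,
  ∂bce = ce − be + bc.
As a 15×10 matrix over Z this has rank 10, with invariant factors (1,1,1,1,1,1,1,1,1,2).

From H_k ≅ ker(∂_k) / im(∂_{k+1}) we obtain:

  H_0: rank C_0 − rank ∂_1 = 6 − 5 = 1, and the invariant factors of ∂_1 are all 1, so H_0 = Z.
  H_1: rank ker ∂_1 − rank ∂_2 = (15 − 5) − 10 = 0, and ∂_2 has invariant factor 2 > 1, so H_1 = Z/2.
  H_2: rank ker ∂_2 − rank ∂_3 = (10 − 10) − 0 = 0, and there is no ∂_3, so H_2 = 0.

(K is a triangulation of the real projective plane RP^2.)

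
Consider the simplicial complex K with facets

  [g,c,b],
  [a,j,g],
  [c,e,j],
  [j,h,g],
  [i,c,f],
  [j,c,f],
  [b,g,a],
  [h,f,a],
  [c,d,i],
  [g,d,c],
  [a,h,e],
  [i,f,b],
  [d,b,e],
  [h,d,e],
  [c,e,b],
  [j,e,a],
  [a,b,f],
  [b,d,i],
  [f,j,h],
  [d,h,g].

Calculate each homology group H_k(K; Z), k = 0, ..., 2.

K has 10 vertices, 30 edges, 20 triangles.
rank ∂_0 = 0, rank ∂_1 = 9 ⇒ b_0 = 10 − 0 − 9 = 1; all invariant factors of ∂_1 are 1 so no torsion. So H_0 ≅ Z.
rank ∂_1 = 9, rank ∂_2 = 20 ⇒ b_1 = 30 − 9 − 20 = 1; ∂_2 has invariant factor(s) [2] giving torsion. So H_1 ≅ Z ⊕ Z/2.
rank ∂_2 = 20, rank ∂_3 = 0 ⇒ b_2 = 20 − 20 − 0 = 0. So H_2 ≅ 0.

H_0 ≅ Z,  H_1 ≅ Z ⊕ Z/2,  H_2 = 0.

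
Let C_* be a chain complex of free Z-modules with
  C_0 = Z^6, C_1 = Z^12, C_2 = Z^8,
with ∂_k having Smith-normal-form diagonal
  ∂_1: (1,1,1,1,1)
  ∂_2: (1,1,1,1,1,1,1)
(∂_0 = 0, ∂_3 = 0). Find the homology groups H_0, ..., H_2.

H_0: b_0 = 6 − 0 − 5 = 1; torsion from ∂_1 factors > 1: none. So H_0 ≅ Z.
H_1: b_1 = 12 − 5 − 7 = 0; torsion from ∂_2 factors > 1: none. So H_1 ≅ 0.
H_2: b_2 = 8 − 7 − 0 = 1; torsion from ∂_3 factors > 1: none. So H_2 ≅ Z.

H_0 ≅ Z,  H_1 = 0,  H_2 ≅ Z.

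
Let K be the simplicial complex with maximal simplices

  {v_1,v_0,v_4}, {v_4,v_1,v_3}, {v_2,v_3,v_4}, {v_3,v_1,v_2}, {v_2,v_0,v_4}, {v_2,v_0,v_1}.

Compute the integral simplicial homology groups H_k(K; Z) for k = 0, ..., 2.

H_0 ≅ Z,  H_1 = 0,  H_2 ≅ Z.

Take the total order v_0 < v_1 < v_2 < v_3 < v_4 on the vertex set. Then K (dimension 2) consists of the simplices:

  0-simplices (5): [v_0], [v_1], [v_2], [v_3], [v_4]
  1-simplices (9): [v_0,v_1], [v_0,v_2], [v_0,v_4], [v_1,v_2], [v_1,v_3], [v_1,v_4], [v_2,v_3], [v_2,v_4], [v_3,v_4]
  2-simplices (6): [v_0,v_1,v_2], [v_0,v_1,v_4], [v_0,v_2,v_4], [v_1,v_2,v_3], [v_1,v_3,v_4], [v_2,v_3,v_4]

giving chain groups C_0 ≅ Z^5, C_1 ≅ Z^9, C_2 ≅ Z^6.

The boundary map ∂_1: C_1 → C_0 maps an edge to its endpoints' difference, ∂[p,q] = q − p. For instance
  ∂[v_1,v_2] = [v_2] − [v_1].
This gives a 5×9 integer matrix of rank 4; reducing to Smith normal form yields diagonal entries (1,1,1,1).

∂_2: C_2 → C_1 acts by ∂[p,q,r] = [q,r] − [p,r] + [p,q]. For instance
  ∂[v_2,v_3,v_4] = [v_3,v_4] − [v_2,v_4] + [v_2,v_3],
  ∂[v_0,v_1,v_4] = [v_1,v_4] − [v_0,v_4] + [v_0,v_1].
The resulting 9×6 matrix has rank 5, and its Smith normal form has invariant factors (1,1,1,1,1).

From H_k ≅ ker(∂_k) / im(∂_{k+1}) we obtain:

  H_0: rank C_0 − rank ∂_1 = 5 − 4 = 1, and the invariant factors of ∂_1 are all 1, so H_0 ≅ Z.
  H_1: rank ker ∂_1 − rank ∂_2 = (9 − 4) − 5 = 0, and the invariant factors of ∂_2 are all 1, so H_1 ≅ 0.
  H_2: rank ker ∂_2 − rank ∂_3 = (6 − 5) − 0 = 1, and there is no ∂_3, so H_2 ≅ Z.

(K is a triangulation of the 2-sphere S^2.)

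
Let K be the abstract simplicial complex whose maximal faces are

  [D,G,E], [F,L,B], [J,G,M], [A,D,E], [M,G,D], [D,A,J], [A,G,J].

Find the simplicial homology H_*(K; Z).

H_0 ≅ Z^2,  H_1 ≅ Z,  H_2 = 0.

Take the total order A < B < D < E < F < G < J < L < M on the vertex set. Then K (dimension 2) consists of the simplices:

  0-simplices (9): A, B, D, E, F, G, J, L, M
  1-simplices (15): AD, AE, AG, AJ, BF, BL, DE, DG, DJ, DM, EG, FL, GJ, GM, JM
  2-simplices (7): ADE, ADJ, AGJ, BFL, DEG, DGM, GJM

Hence C_0 ≅ Z^9, C_1 ≅ Z^15, C_2 ≅ Z^7.

Boundary ∂_1: C_1 → C_0 is given by ∂[p,q] = [q] − [p]. For instance
  ∂DM = M − D.
The 9×15 boundary matrix has rank 7 and Smith normal form diag(1,1,1,1,1,1,1).

The boundary map ∂_2: C_2 → C_1 acts by ∂[p,q,r] = [q,r] − [p,r] + [p,q]. For instance
  ∂BFL = FL − BL + BF,
  ∂ADE = DE − AE + AD.
The 15×7 boundary matrix has rank 7 and Smith normal form diag(1,1,1,1,1,1,1).

Reading off H_k = ker ∂_k / im ∂_{k+1}:

  H_0: rank C_0 − rank ∂_1 = 9 − 7 = 2, and the invariant factors of ∂_1 are all 1, so H_0 = Z^2.
  H_1: rank ker ∂_1 − rank ∂_2 = (15 − 7) − 7 = 1, and the invariant factors of ∂_2 are all 1, so H_1 = Z.
  H_2: rank ker ∂_2 − rank ∂_3 = (7 − 7) − 0 = 0, and there is no ∂_3, so H_2 = 0.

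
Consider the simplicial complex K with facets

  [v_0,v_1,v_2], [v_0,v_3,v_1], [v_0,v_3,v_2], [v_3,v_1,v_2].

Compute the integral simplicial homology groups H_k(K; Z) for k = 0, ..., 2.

K has 4 vertices, 6 edges, 4 triangles.
rank ∂_0 = 0, rank ∂_1 = 3 ⇒ b_0 = 4 − 0 − 3 = 1; all invariant factors of ∂_1 are 1 so no torsion. So H_0 = Z.
rank ∂_1 = 3, rank ∂_2 = 3 ⇒ b_1 = 6 − 3 − 3 = 0; all invariant factors of ∂_2 are 1 so no torsion. So H_1 = 0.
rank ∂_2 = 3, rank ∂_3 = 0 ⇒ b_2 = 4 − 3 − 0 = 1. So H_2 = Z.

H_0 = Z,  H_1 = 0,  H_2 = Z.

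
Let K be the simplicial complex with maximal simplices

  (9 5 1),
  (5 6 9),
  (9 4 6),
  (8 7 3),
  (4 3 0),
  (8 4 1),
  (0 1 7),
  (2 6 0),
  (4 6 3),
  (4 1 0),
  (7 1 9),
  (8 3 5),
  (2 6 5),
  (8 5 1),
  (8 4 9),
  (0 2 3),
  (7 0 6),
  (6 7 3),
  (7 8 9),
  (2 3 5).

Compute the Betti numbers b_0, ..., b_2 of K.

Fix the vertex order 0 < 1 < 2 < 3 < 4 < 5 < 6 < 7 < 8 < 9 and write every simplex with vertices in increasing order. Then dim K = 2 and the simplices of K are:

  0-simplices (10): [0], [1], [2], [3], [4], [5], [6], [7], [8], [9]
  1-simplices (30): (30 of them)
  2-simplices (20): (20 of them)

Hence C_0 ≅ Z^10, C_1 ≅ Z^30, C_2 ≅ Z^20.

∂_1: C_1 → C_0 is given by ∂[p,q] = [q] − [p].
This gives a 10×30 integer matrix of rank 9; reducing to Smith normal form yields diagonal entries (1,1,1,1,1,1,1,1,1).

∂_2: C_2 → C_1 sends each 2-simplex [p,q,r] to [q,r] − [p,r] + [p,q]. For instance
  ∂[3,6,7] = [6,7] − [3,7] + [3,6],
  ∂[1,4,8] = [4,8] − [1,8] + [1,4].
The resulting 30×20 matrix has rank 20, and its Smith normal form has invariant factors (1,1,1,1,1,1,1,1,1,1,1,1,1,1,1,1,1,1,1,2).

Computing H_k = (kernel of ∂_k) / (image of ∂_{k+1}):

  H_0: rank C_0 − rank ∂_1 = 10 − 9 = 1, and the invariant factors of ∂_1 are all 1, so H_0 ≅ Z.
  H_1: rank ker ∂_1 − rank ∂_2 = (30 − 9) − 20 = 1, and ∂_2 has invariant factor 2 > 1, so H_1 ≅ Z ⊕ Z/2.
  H_2: rank ker ∂_2 − rank ∂_3 = (20 − 20) − 0 = 0, and there is no ∂_3, so H_2 ≅ 0.

Hence the Betti numbers are b_0 = 1, b_1 = 1, b_2 = 0.

b_0 = 1, b_1 = 1, b_2 = 0.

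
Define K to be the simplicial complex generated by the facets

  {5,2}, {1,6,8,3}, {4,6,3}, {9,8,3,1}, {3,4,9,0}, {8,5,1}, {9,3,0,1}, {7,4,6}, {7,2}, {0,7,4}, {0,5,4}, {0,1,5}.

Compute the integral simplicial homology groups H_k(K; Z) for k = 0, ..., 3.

Fix the vertex order 0 < 1 < 2 < 3 < 4 < 5 < 6 < 7 < 8 < 9 and write every simplex with vertices in increasing order. Then dim K = 3 and the simplices of K are:

  0-simplices (10): [0], [1], [2], [3], [4], [5], [6], [7], [8], [9]
  1-simplices (25): (25 of them)
  2-simplices (19): (19 of them)
  3-simplices (4): [0,1,3,9], [0,3,4,9], [1,3,6,8], [1,3,8,9]

Hence C_0 ≅ Z^10, C_1 ≅ Z^25, C_2 ≅ Z^19, C_3 ≅ Z^4.

Boundary ∂_1: C_1 → C_0 maps an edge to its endpoints' difference, ∂[p,q] = q − p.
The resulting 10×25 matrix has rank 9, and its Smith normal form has invariant factors (1,1,1,1,1,1,1,1,1).

The boundary map ∂_2: C_2 → C_1 acts by ∂[p,q,r] = [q,r] − [p,r] + [p,q]. For instance
  ∂[0,1,5] = [1,5] − [0,5] + [0,1],
  ∂[0,1,9] = [1,9] − [0,9] + [0,1].
This gives a 25×19 integer matrix of rank 15; reducing to Smith normal form yields diagonal entries (1,1,1,1,1,1,1,1,1,1,1,1,1,1,1).

Boundary ∂_3: C_3 → C_2 sends each 3-simplex σ to the alternating sum Σ_i (−1)^i (σ with its i-th vertex removed). For instance
  ∂[1,3,8,9] = [3,8,9] − [1,8,9] + [1,3,9] − [1,3,8],
  ∂[0,1,3,9] = [1,3,9] − [0,3,9] + [0,1,9] − [0,1,3].
As a 19×4 matrix over Z this has rank 4, with invariant factors (1,1,1,1).

Computing H_k = (kernel of ∂_k) / (image of ∂_{k+1}):

  H_0: rank C_0 − rank ∂_1 = 10 − 9 = 1, and the invariant factors of ∂_1 are all 1, so H_0 ≅ Z.
  H_1: rank ker ∂_1 − rank ∂_2 = (25 − 9) − 15 = 1, and the invariant factors of ∂_2 are all 1, so H_1 ≅ Z.
  H_2: rank ker ∂_2 − rank ∂_3 = (19 − 15) − 4 = 0, and the invariant factors of ∂_3 are all 1, so H_2 ≅ 0.
  H_3: rank ker ∂_3 − rank ∂_4 = (4 − 4) − 0 = 0, and there is no ∂_4, so H_3 ≅ 0.

H_0 = Z,  H_1 = Z,  H_2 = 0,  H_3 = 0.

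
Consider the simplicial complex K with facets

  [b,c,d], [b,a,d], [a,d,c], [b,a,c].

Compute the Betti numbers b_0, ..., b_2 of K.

Order the vertices as a < b < c < d. Listing each simplex with vertices in this order, K has dimension 2 with simplices:

  0-simplices (4): a, b, c, d
  1-simplices (6): ab, ac, ad, bc, bd, cd
  2-simplices (4): abc, abd, acd, bcd

so the chain groups are C_0 ≅ Z^4, C_1 ≅ Z^6, C_2 ≅ Z^4.

∂_1: C_1 → C_0 maps an edge to its endpoints' difference, ∂[p,q] = q − p. For instance
  ∂bc = c − b.
The 4×6 boundary matrix has rank 3 and Smith normal form diag(1,1,1).

Boundary ∂_2: C_2 → C_1 acts by ∂[p,q,r] = [q,r] − [p,r] + [p,q]. For instance
  ∂bcd = cd − bd + bc,
  ∂abd = bd − ad + ab.
The resulting 6×4 matrix has rank 3, and its Smith normal form has invariant factors (1,1,1).

Computing H_k = (kernel of ∂_k) / (image of ∂_{k+1}):

  H_0: rank C_0 − rank ∂_1 = 4 − 3 = 1, and the invariant factors of ∂_1 are all 1, so H_0 ≅ Z.
  H_1: rank ker ∂_1 − rank ∂_2 = (6 − 3) − 3 = 0, and the invariant factors of ∂_2 are all 1, so H_1 ≅ 0.
  H_2: rank ker ∂_2 − rank ∂_3 = (4 − 3) − 0 = 1, and there is no ∂_3, so H_2 ≅ Z.

As a check, the Euler characteristic is 4 − 6 + 4 = 2, which agrees with 1 − 0 + 1 = 2.

Hence the Betti numbers are b_0 = 1, b_1 = 0, b_2 = 1.

b_0 = 1, b_1 = 0, b_2 = 1.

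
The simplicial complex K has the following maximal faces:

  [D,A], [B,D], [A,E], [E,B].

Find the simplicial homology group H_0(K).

We work with the vertex ordering A < B < D < E. The simplices of K, each written with vertices in increasing order, are:

  0-simplices (4): A, B, D, E
  1-simplices (4): AD, AE, BD, BE

so the chain groups are C_0 ≅ Z^4, C_1 ≅ Z^4.

The boundary map ∂_1: C_1 → C_0 is given by ∂[p,q] = [q] − [p]. For instance
  ∂AD = D − A.
As a 4×4 matrix over Z this has rank 3, with invariant factors (1,1,1).

Reading off H_k = ker ∂_k / im ∂_{k+1}:

  H_0: rank C_0 − rank ∂_1 = 4 − 3 = 1, and the invariant factors of ∂_1 are all 1, so H_0 = Z.

(K is a triangulation of the circle S^1.)

H_0 ≅ Z.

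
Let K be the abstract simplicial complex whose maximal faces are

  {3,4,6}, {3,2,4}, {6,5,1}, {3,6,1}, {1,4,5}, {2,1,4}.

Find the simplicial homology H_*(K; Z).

H_0 ≅ Z,  H_1 ≅ Z,  H_2 = 0.

We work with the vertex ordering 1 < 2 < 3 < 4 < 5 < 6. The simplices of K, each written with vertices in increasing order, are:

  0-simplices (6): [1], [2], [3], [4], [5], [6]
  1-simplices (12): [1,2], [1,3], [1,4], [1,5], [1,6], [2,3], [2,4], [3,4], [3,6], [4,5], [4,6], [5,6]
  2-simplices (6): [1,2,4], [1,3,6], [1,4,5], [1,5,6], [2,3,4], [3,4,6]

so the chain groups are C_0 ≅ Z^6, C_1 ≅ Z^12, C_2 ≅ Z^6.

The boundary map ∂_1: C_1 → C_0 is given by ∂[p,q] = [q] − [p]. For instance
  ∂[3,6] = [6] − [3].
The 6×12 boundary matrix has rank 5 and Smith normal form diag(1,1,1,1,1).

Boundary ∂_2: C_2 → C_1 sends each 2-simplex [p,q,r] to [q,r] − [p,r] + [p,q]. For instance
  ∂[1,3,6] = [3,6] − [1,6] + [1,3],
  ∂[1,2,4] = [2,4] − [1,4] + [1,2].
The resulting 12×6 matrix has rank 6, and its Smith normal form has invariant factors (1,1,1,1,1,1).

Reading off H_k = ker ∂_k / im ∂_{k+1}:

  H_0: rank C_0 − rank ∂_1 = 6 − 5 = 1, and the invariant factors of ∂_1 are all 1, so H_0 ≅ Z.
  H_1: rank ker ∂_1 − rank ∂_2 = (12 − 5) − 6 = 1, and the invariant factors of ∂_2 are all 1, so H_1 ≅ Z.
  H_2: rank ker ∂_2 − rank ∂_3 = (6 − 6) − 0 = 0, and there is no ∂_3, so H_2 ≅ 0.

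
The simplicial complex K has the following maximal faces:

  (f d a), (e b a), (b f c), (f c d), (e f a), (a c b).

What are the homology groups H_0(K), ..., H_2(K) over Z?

Fix the vertex order a < b < c < d < e < f and write every simplex with vertices in increasing order. Then dim K = 2 and the simplices of K are:

  0-simplices (6): a, b, c, d, e, f
  1-simplices (12): ab, ac, ad, ae, af, bc, be, bf, cd, cf, df, ef
  2-simplices (6): abc, abe, adf, aef, bcf, cdf

giving chain groups C_0 ≅ Z^6, C_1 ≅ Z^12, C_2 ≅ Z^6.

∂_1: C_1 → C_0 maps an edge to its endpoints' difference, ∂[p,q] = q − p. For instance
  ∂cd = d − c.
As a 6×12 matrix over Z this has rank 5, with invariant factors (1,1,1,1,1).

∂_2: C_2 → C_1 sends each 2-simplex [p,q,r] to [q,r] − [p,r] + [p,q]. For instance
  ∂abc = bc − ac + ab,
  ∂cdf = df − cf + cd.
As a 12×6 matrix over Z this has rank 6, with invariant factors (1,1,1,1,1,1).

Now H_k = ker ∂_k / im ∂_{k+1}, so:

  H_0: rank C_0 − rank ∂_1 = 6 − 5 = 1, and the invariant factors of ∂_1 are all 1, so H_0 = Z.
  H_1: rank ker ∂_1 − rank ∂_2 = (12 − 5) − 6 = 1, and the invariant factors of ∂_2 are all 1, so H_1 = Z.
  H_2: rank ker ∂_2 − rank ∂_3 = (6 − 6) − 0 = 0, and there is no ∂_3, so H_2 = 0.

H_0 ≅ Z,  H_1 ≅ Z,  H_2 = 0.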